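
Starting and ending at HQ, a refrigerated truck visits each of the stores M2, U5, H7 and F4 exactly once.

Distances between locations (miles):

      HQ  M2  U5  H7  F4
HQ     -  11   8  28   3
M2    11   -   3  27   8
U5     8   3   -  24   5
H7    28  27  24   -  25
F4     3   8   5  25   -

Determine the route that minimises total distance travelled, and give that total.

HQ - M2 - U5 - H7 - F4 - HQ: 11+3+24+25+3 = 66
HQ - M2 - U5 - F4 - H7 - HQ: 11+3+5+25+28 = 72
HQ - M2 - H7 - U5 - F4 - HQ: 11+27+24+5+3 = 70
HQ - M2 - H7 - F4 - U5 - HQ: 11+27+25+5+8 = 76
HQ - M2 - F4 - U5 - H7 - HQ: 11+8+5+24+28 = 76
HQ - M2 - F4 - H7 - U5 - HQ: 11+8+25+24+8 = 76
HQ - U5 - M2 - H7 - F4 - HQ: 8+3+27+25+3 = 66
HQ - U5 - M2 - F4 - H7 - HQ: 8+3+8+25+28 = 72
HQ - U5 - H7 - M2 - F4 - HQ: 8+24+27+8+3 = 70
HQ - U5 - F4 - M2 - H7 - HQ: 8+5+8+27+28 = 76
HQ - H7 - M2 - U5 - F4 - HQ: 28+27+3+5+3 = 66
HQ - H7 - U5 - M2 - F4 - HQ: 28+24+3+8+3 = 66
The minimum is 66.
One optimal route: HQ → M2 → U5 → H7 → F4 → HQ (or its reverse).

Minimum total distance: 66 miles.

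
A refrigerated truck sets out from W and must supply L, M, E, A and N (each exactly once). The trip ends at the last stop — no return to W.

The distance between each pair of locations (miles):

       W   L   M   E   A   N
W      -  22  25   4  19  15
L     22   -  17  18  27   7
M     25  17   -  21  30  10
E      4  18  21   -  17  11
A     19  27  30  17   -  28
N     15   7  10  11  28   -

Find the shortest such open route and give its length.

There are 5! = 120 possible orderings.
W → L → M → E → A → N: 22+17+21+17+28 = 105
W → L → M → E → N → A: 22+17+21+11+28 = 99
W → L → M → A → E → N: 22+17+30+17+11 = 97
W → L → M → A → N → E: 22+17+30+28+11 = 108
W → L → M → N → E → A: 22+17+10+11+17 = 77
W → L → M → N → A → E: 22+17+10+28+17 = 94
W → L → E → M → A → N: 22+18+21+30+28 = 119
W → L → E → M → N → A: 22+18+21+10+28 = 99
W → L → E → A → M → N: 22+18+17+30+10 = 97
W → L → E → A → N → M: 22+18+17+28+10 = 95
W → L → E → N → M → A: 22+18+11+10+30 = 91
W → L → E → N → A → M: 22+18+11+28+30 = 109
W → L → A → M → E → N: 22+27+30+21+11 = 111
W → L → A → M → N → E: 22+27+30+10+11 = 100
… (106 more)
W → E → A → L → N → M: 4+17+27+7+10 = 65  ← best
The minimum is 65.
One shortest path: W → E → A → L → N → M.

65 miles — the minimum one-way total.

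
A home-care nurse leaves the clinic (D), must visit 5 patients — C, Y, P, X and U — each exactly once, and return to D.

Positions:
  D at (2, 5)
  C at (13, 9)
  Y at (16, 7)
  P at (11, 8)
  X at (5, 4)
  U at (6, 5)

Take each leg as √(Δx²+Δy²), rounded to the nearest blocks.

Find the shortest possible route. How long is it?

Shortest round trip = 29 blocks.

With 5 stops there are 5!/2 = 60 distinct round trips (a route and its reverse cost the same).
D → C → Y → P → X → U → D: 12+4+5+7+1+4 = 33
D → C → Y → P → U → X → D: 12+4+5+6+1+3 = 31
D → C → Y → X → P → U → D: 12+4+11+7+6+4 = 44
D → C → Y → X → U → P → D: 12+4+11+1+6+9 = 43
D → C → Y → U → P → X → D: 12+4+10+6+7+3 = 42
D → C → Y → U → X → P → D: 12+4+10+1+7+9 = 43
D → C → P → Y → X → U → D: 12+2+5+11+1+4 = 35
D → C → P → Y → U → X → D: 12+2+5+10+1+3 = 33
D → C → P → X → Y → U → D: 12+2+7+11+10+4 = 46
D → C → P → X → U → Y → D: 12+2+7+1+10+14 = 46
D → C → P → U → Y → X → D: 12+2+6+10+11+3 = 44
D → C → P → U → X → Y → D: 12+2+6+1+11+14 = 46
D → C → X → Y → P → U → D: 12+9+11+5+6+4 = 47
D → C → X → Y → U → P → D: 12+9+11+10+6+9 = 57
… (46 more)
D → P → C → Y → U → X → D: 9+2+4+10+1+3 = 29  ← best
The minimum is 29.
One optimal route: D → P → C → Y → U → X → D (or its reverse).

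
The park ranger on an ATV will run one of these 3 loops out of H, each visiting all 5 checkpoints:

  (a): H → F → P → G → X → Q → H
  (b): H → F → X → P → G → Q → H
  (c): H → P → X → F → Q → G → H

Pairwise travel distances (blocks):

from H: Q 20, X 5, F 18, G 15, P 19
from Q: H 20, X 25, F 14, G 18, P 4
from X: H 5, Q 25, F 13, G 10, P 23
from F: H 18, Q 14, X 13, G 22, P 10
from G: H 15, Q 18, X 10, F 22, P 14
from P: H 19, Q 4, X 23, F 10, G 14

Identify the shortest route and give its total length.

Shortest is (a), total 97 blocks.

(a): 18 + 10 + 14 + 10 + 25 + 20 = 97
(b): 18 + 13 + 23 + 14 + 18 + 20 = 106
(c): 19 + 23 + 13 + 14 + 18 + 15 = 102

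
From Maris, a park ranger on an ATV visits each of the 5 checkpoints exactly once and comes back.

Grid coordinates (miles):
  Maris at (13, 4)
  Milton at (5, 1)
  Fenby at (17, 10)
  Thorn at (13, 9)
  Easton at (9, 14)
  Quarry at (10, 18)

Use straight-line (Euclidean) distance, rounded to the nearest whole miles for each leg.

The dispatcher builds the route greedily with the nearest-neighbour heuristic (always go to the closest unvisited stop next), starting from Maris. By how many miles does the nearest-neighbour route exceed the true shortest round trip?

2 miles longer than the optimal tour.

Maris: Thorn=5, Fenby=7, Milton=9, Easton=11, Quarry=14 ⇒ Thorn
Thorn: Fenby=4, Easton=6, Quarry=9, Milton=11 ⇒ Fenby
Fenby: Easton=9, Quarry=11, Milton=15 ⇒ Easton
Easton: Quarry=4, Milton=14 ⇒ Quarry
Quarry: Milton=18 ⇒ Milton
NN route Maris → Thorn → Fenby → Easton → Quarry → Milton → Maris costs 49.
Optimal: Maris → Milton → Easton → Quarry → Fenby → Thorn → Maris costs 47 (by enumerating all 60 distinct tours).
Excess = 49 − 47 = 2.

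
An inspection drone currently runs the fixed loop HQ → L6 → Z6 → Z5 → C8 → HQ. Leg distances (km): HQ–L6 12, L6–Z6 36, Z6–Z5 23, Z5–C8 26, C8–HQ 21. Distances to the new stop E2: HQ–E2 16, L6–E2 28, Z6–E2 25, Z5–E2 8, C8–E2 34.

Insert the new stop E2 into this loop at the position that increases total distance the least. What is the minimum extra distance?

+10 km — insert E2 between Z6 and Z5.

Insertion cost between consecutive stops i–j is d(i,E2) + d(E2,j) − d(i,j):
  between HQ and L6: 16 + 28 − 12 = 32
  between L6 and Z6: 28 + 25 − 36 = 17
  between Z6 and Z5: 25 + 8 − 23 = 10
  between Z5 and C8: 8 + 34 − 26 = 16
  between C8 and HQ: 34 + 16 − 21 = 29
Cheapest insertion is between Z6 and Z5, adding 10.
New total = 118 + 10 = 128.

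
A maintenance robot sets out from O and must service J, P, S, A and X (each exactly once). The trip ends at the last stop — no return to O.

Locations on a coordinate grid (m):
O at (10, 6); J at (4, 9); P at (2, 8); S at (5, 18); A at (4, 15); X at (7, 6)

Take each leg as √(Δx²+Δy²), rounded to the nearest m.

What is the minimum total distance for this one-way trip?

19 m — the minimum one-way total.

There are 5! = 120 possible orderings.
O→J→P→S→A→X: 7+2+10+3+9 = 31
O→J→P→S→X→A: 7+2+10+12+9 = 40
O→J→P→A→S→X: 7+2+7+3+12 = 31
O→J→P→A→X→S: 7+2+7+9+12 = 37
O→J→P→X→S→A: 7+2+5+12+3 = 29
O→J→P→X→A→S: 7+2+5+9+3 = 26
O→J→S→P→A→X: 7+9+10+7+9 = 42
O→J→S→P→X→A: 7+9+10+5+9 = 40
O→J→S→A→P→X: 7+9+3+7+5 = 31
O→J→S→A→X→P: 7+9+3+9+5 = 33
O→J→S→X→P→A: 7+9+12+5+7 = 40
O→J→S→X→A→P: 7+9+12+9+7 = 44
O→J→A→P→S→X: 7+6+7+10+12 = 42
O→J→A→P→X→S: 7+6+7+5+12 = 37
… (106 more)
O→X→J→P→A→S: 3+4+2+7+3 = 19  ← best
The minimum is 19.
One shortest path: O → X → J → P → A → S.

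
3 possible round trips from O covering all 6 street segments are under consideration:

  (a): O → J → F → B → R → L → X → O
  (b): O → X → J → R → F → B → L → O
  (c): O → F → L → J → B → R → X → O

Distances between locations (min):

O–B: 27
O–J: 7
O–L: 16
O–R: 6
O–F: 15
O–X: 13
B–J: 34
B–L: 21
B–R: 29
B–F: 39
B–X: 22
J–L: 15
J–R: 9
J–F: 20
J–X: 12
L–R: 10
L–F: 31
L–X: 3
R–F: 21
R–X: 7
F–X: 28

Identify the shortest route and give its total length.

121 min — (a) is the shortest.

(a): 7 + 20 + 39 + 29 + 10 + 3 + 13 = 121
(b): 13 + 12 + 9 + 21 + 39 + 21 + 16 = 131
(c): 15 + 31 + 15 + 34 + 29 + 7 + 13 = 144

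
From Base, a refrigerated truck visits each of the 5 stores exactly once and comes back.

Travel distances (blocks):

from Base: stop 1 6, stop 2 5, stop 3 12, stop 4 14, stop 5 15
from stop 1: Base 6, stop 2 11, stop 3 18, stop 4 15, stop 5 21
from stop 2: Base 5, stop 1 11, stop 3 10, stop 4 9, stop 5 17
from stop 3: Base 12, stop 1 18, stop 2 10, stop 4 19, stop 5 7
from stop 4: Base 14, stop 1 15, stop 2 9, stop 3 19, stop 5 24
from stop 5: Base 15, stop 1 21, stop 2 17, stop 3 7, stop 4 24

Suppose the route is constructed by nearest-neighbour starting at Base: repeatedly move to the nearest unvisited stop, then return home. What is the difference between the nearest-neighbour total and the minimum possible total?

Base: stop 2=5, stop 1=6, stop 3=12, stop 4=14, stop 5=15 ⇒ stop 2
stop 2: stop 4=9, stop 3=10, stop 1=11, stop 5=17 ⇒ stop 4
stop 4: stop 1=15, stop 3=19, stop 5=24 ⇒ stop 1
stop 1: stop 3=18, stop 5=21 ⇒ stop 3
stop 3: stop 5=7 ⇒ stop 5
NN route Base → stop 2 → stop 4 → stop 1 → stop 3 → stop 5 → Base costs 69.
Optimal: Base → stop 1 → stop 4 → stop 2 → stop 3 → stop 5 → Base costs 62 (by enumerating all 60 distinct tours).
Excess = 69 − 62 = 7.

7 blocks longer than the optimal tour.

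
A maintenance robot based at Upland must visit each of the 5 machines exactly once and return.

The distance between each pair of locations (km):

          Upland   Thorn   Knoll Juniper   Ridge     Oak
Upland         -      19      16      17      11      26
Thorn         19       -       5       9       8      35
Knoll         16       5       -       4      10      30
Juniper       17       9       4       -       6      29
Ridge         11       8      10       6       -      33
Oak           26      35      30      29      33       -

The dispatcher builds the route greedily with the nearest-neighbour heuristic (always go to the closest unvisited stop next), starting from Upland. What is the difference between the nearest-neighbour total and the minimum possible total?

From Upland: Ridge=11, Knoll=16, Juniper=17, Thorn=19, Oak=26 → choose Ridge (11).
From Ridge: Juniper=6, Thorn=8, Knoll=10, Oak=33 → choose Juniper (6).
From Juniper: Knoll=4, Thorn=9, Oak=29 → choose Knoll (4).
From Knoll: Thorn=5, Oak=30 → choose Thorn (5).
From Thorn: Oak=35 → choose Oak (35).
NN route Upland → Ridge → Juniper → Knoll → Thorn → Oak → Upland costs 87.
Optimal: Upland → Ridge → Thorn → Knoll → Juniper → Oak → Upland costs 83 (by enumerating all 60 distinct tours).
Excess = 87 − 83 = 4.

Excess over optimum: 4 km.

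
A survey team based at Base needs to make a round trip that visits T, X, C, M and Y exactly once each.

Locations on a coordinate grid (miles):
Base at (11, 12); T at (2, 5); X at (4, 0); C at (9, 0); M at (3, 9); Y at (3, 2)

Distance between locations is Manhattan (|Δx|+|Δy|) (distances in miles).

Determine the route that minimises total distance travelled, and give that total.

42 miles — the shortest possible round trip.

Base → T → X → C → M → Y → Base: 16+7+5+15+7+18 = 68
Base → T → X → C → Y → M → Base: 16+7+5+8+7+11 = 54
Base → T → X → M → C → Y → Base: 16+7+10+15+8+18 = 74
Base → T → X → M → Y → C → Base: 16+7+10+7+8+14 = 62
Base → T → X → Y → C → M → Base: 16+7+3+8+15+11 = 60
Base → T → X → Y → M → C → Base: 16+7+3+7+15+14 = 62
Base → T → C → X → M → Y → Base: 16+12+5+10+7+18 = 68
Base → T → C → X → Y → M → Base: 16+12+5+3+7+11 = 54
Base → T → C → M → X → Y → Base: 16+12+15+10+3+18 = 74
Base → T → C → M → Y → X → Base: 16+12+15+7+3+19 = 72
Base → T → C → Y → X → M → Base: 16+12+8+3+10+11 = 60
Base → T → C → Y → M → X → Base: 16+12+8+7+10+19 = 72
Base → T → M → X → C → Y → Base: 16+5+10+5+8+18 = 62
Base → T → M → X → Y → C → Base: 16+5+10+3+8+14 = 56
… (46 more)
Base → C → X → Y → T → M → Base: 14+5+3+4+5+11 = 42  ← best
The minimum is 42.
One optimal route: Base → C → X → Y → T → M → Base (or its reverse).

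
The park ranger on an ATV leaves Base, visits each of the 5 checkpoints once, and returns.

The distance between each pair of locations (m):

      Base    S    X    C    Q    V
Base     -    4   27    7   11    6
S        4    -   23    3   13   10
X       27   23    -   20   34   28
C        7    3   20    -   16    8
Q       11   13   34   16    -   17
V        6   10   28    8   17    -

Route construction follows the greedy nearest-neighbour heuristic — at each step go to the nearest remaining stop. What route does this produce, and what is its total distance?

From Base: distances to unvisited — S=4, V=6, C=7, Q=11, X=27. Nearest is S (4).
From S: distances to unvisited — C=3, V=10, Q=13, X=23. Nearest is C (3).
From C: distances to unvisited — V=8, Q=16, X=20. Nearest is V (8).
From V: distances to unvisited — Q=17, X=28. Nearest is Q (17).
From Q: distances to unvisited — X=34. Nearest is X (34).
Return X→Base: 27.
Total = 4 + 3 + 8 + 17 + 34 + 27 = 93.

Nearest-neighbour total = 93 m; route Base → S → C → V → Q → X → Base.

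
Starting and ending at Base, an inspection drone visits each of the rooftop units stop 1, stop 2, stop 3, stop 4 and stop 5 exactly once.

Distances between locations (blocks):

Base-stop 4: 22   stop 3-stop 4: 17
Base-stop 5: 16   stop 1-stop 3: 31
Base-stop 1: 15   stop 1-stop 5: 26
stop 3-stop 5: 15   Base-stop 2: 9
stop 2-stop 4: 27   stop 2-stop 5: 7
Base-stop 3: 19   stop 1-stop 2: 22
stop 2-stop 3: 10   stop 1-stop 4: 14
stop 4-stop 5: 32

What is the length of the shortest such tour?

There are 60 distinct closed tours to check (reversals are equivalent).
Base - stop 1 - stop 2 - stop 3 - stop 4 - stop 5 - Base: 15+22+10+17+32+16 = 112
Base - stop 1 - stop 2 - stop 3 - stop 5 - stop 4 - Base: 15+22+10+15+32+22 = 116
Base - stop 1 - stop 2 - stop 4 - stop 3 - stop 5 - Base: 15+22+27+17+15+16 = 112
Base - stop 1 - stop 2 - stop 4 - stop 5 - stop 3 - Base: 15+22+27+32+15+19 = 130
Base - stop 1 - stop 2 - stop 5 - stop 3 - stop 4 - Base: 15+22+7+15+17+22 = 98
Base - stop 1 - stop 2 - stop 5 - stop 4 - stop 3 - Base: 15+22+7+32+17+19 = 112
Base - stop 1 - stop 3 - stop 2 - stop 4 - stop 5 - Base: 15+31+10+27+32+16 = 131
Base - stop 1 - stop 3 - stop 2 - stop 5 - stop 4 - Base: 15+31+10+7+32+22 = 117
Base - stop 1 - stop 3 - stop 4 - stop 2 - stop 5 - Base: 15+31+17+27+7+16 = 113
Base - stop 1 - stop 3 - stop 4 - stop 5 - stop 2 - Base: 15+31+17+32+7+9 = 111
Base - stop 1 - stop 3 - stop 5 - stop 2 - stop 4 - Base: 15+31+15+7+27+22 = 117
Base - stop 1 - stop 3 - stop 5 - stop 4 - stop 2 - Base: 15+31+15+32+27+9 = 129
Base - stop 1 - stop 4 - stop 2 - stop 3 - stop 5 - Base: 15+14+27+10+15+16 = 97
Base - stop 1 - stop 4 - stop 2 - stop 5 - stop 3 - Base: 15+14+27+7+15+19 = 97
… (46 more)
Base - stop 1 - stop 4 - stop 3 - stop 5 - stop 2 - Base: 15+14+17+15+7+9 = 77  ← best
The minimum is 77.
One optimal route: Base → stop 1 → stop 4 → stop 3 → stop 5 → stop 2 → Base (or its reverse).

77 blocks — the shortest possible round trip.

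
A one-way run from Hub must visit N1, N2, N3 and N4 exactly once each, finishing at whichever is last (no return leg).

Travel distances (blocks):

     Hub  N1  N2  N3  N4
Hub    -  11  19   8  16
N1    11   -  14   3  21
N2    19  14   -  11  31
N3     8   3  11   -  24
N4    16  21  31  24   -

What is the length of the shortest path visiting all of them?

Shortest open route: 51 blocks.

There are 4! = 24 possible orderings.
Hub - N1 - N2 - N3 - N4: 11+14+11+24 = 60
Hub - N1 - N2 - N4 - N3: 11+14+31+24 = 80
Hub - N1 - N3 - N2 - N4: 11+3+11+31 = 56
Hub - N1 - N3 - N4 - N2: 11+3+24+31 = 69
Hub - N1 - N4 - N2 - N3: 11+21+31+11 = 74
Hub - N1 - N4 - N3 - N2: 11+21+24+11 = 67
Hub - N2 - N1 - N3 - N4: 19+14+3+24 = 60
Hub - N2 - N1 - N4 - N3: 19+14+21+24 = 78
Hub - N2 - N3 - N1 - N4: 19+11+3+21 = 54
Hub - N2 - N3 - N4 - N1: 19+11+24+21 = 75
Hub - N2 - N4 - N1 - N3: 19+31+21+3 = 74
Hub - N2 - N4 - N3 - N1: 19+31+24+3 = 77
Hub - N3 - N1 - N2 - N4: 8+3+14+31 = 56
Hub - N3 - N1 - N4 - N2: 8+3+21+31 = 63
… (10 more)
Hub - N4 - N1 - N3 - N2: 16+21+3+11 = 51  ← best
The minimum is 51.
One shortest path: Hub → N4 → N1 → N3 → N2.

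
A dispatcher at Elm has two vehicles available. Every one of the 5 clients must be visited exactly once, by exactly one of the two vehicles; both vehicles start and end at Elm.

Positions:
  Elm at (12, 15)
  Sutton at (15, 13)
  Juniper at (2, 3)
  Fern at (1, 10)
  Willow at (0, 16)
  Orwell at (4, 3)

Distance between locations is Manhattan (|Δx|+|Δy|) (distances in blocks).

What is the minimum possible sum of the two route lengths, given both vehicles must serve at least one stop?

60 blocks — the smallest possible combined total.

Check every non-empty split of the stops between the two vehicles; for each half take its own optimal tour:
  {Sutton} + {Juniper, Fern, Willow, Orwell}: 10 + 50 = 60
  {Juniper} + {Sutton, Fern, Willow, Orwell}: 44 + 56 = 100
  {Sutton, Juniper} + {Fern, Willow, Orwell}: 50 + 50 = 100
  {Fern} + {Sutton, Juniper, Willow, Orwell}: 32 + 56 = 88
  {Sutton, Fern} + {Juniper, Willow, Orwell}: 38 + 50 = 88
  {Juniper, Fern} + {Sutton, Willow, Orwell}: 46 + 56 = 102
  … (15 splits in total)
Best: vehicle 1 Elm → Sutton → Elm = 10; vehicle 2 Elm → Willow → Fern → Juniper → Orwell → Elm = 50; combined 60.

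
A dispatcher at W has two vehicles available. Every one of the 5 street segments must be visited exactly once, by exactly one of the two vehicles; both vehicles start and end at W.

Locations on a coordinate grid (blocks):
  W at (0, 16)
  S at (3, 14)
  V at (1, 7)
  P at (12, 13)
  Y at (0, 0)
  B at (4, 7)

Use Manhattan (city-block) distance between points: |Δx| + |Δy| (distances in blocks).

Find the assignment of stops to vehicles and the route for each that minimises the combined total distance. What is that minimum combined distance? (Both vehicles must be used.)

66 blocks — the smallest possible combined total.

There are 2^4 − 1 = 15 ways to divide the 5 stops into two non-empty groups. For each, the best each vehicle can do is its own shortest tour through its group:
  {S} + {V, P, Y, B}: 10 + 56 = 66
  {V} + {S, P, Y, B}: 20 + 56 = 76
  {S, V} + {P, Y, B}: 24 + 56 = 80
  {P} + {S, V, Y, B}: 30 + 40 = 70
  {S, P} + {V, Y, B}: 30 + 40 = 70
  {V, P} + {S, Y, B}: 42 + 40 = 82
  … (15 splits in total)
Best: vehicle 1 W → S → W = 10; vehicle 2 W → P → B → V → Y → W = 56; combined 66.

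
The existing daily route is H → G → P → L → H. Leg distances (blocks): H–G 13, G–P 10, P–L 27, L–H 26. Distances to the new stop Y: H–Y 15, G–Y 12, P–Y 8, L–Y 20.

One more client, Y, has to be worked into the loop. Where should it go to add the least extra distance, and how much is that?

Insertion cost between consecutive stops i–j is d(i,Y) + d(Y,j) − d(i,j):
  between H and G: 15 + 12 − 13 = 14
  between G and P: 12 + 8 − 10 = 10
  between P and L: 8 + 20 − 27 = 1
  between L and H: 20 + 15 − 26 = 9
Cheapest insertion is between P and L, adding 1.
New total = 76 + 1 = 77.

Adding 1 blocks by placing Y on the P–L leg.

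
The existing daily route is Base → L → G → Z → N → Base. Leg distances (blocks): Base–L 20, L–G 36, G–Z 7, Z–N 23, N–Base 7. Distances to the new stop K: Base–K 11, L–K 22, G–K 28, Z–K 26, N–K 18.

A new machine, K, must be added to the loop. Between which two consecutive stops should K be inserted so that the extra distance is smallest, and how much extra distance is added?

Insertion cost between consecutive stops i–j is d(i,K) + d(K,j) − d(i,j):
  between Base and L: 11 + 22 − 20 = 13
  between L and G: 22 + 28 − 36 = 14
  between G and Z: 28 + 26 − 7 = 47
  between Z and N: 26 + 18 − 23 = 21
  between N and Base: 18 + 11 − 7 = 22
Cheapest insertion is between Base and L, adding 13.
New total = 93 + 13 = 106.

Adding 13 blocks by placing K on the Base–L leg.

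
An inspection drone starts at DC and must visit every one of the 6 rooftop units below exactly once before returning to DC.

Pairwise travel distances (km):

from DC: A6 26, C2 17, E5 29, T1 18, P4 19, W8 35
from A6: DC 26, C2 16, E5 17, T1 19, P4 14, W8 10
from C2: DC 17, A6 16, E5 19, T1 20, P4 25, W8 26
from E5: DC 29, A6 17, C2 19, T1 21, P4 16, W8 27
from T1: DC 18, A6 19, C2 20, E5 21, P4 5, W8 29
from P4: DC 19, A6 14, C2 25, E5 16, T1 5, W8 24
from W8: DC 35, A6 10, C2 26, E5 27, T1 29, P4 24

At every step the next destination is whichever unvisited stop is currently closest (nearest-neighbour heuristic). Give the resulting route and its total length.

From DC: distances to unvisited — C2=17, T1=18, P4=19, A6=26, E5=29, W8=35. Nearest is C2 (17).
From C2: distances to unvisited — A6=16, E5=19, T1=20, P4=25, W8=26. Nearest is A6 (16).
From A6: distances to unvisited — W8=10, P4=14, E5=17, T1=19. Nearest is W8 (10).
From W8: distances to unvisited — P4=24, E5=27, T1=29. Nearest is P4 (24).
From P4: distances to unvisited — T1=5, E5=16. Nearest is T1 (5).
From T1: distances to unvisited — E5=21. Nearest is E5 (21).
Return E5→DC: 29.
Total = 17 + 16 + 10 + 24 + 5 + 21 + 29 = 122.

122 km along DC → C2 → A6 → W8 → P4 → T1 → E5 → DC.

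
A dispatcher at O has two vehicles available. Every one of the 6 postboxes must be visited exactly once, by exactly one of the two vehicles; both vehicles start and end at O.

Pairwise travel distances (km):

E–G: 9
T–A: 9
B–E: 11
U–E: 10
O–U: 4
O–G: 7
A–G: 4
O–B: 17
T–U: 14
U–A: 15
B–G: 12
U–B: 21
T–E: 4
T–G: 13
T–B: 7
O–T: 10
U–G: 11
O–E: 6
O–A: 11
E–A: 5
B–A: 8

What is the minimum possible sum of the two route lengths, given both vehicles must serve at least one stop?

44 km — the smallest possible combined total.

There are 2^5 − 1 = 31 ways to divide the 6 stops into two non-empty groups. For each, the best each vehicle can do is its own shortest tour through its group:
  {T} + {U, B, E, A, G}: 20 + 44 = 64
  {U} + {T, B, E, A, G}: 8 + 36 = 44
  {T, U} + {B, E, A, G}: 28 + 36 = 64
  {B} + {T, U, E, A, G}: 34 + 38 = 72
  {T, B} + {U, E, A, G}: 34 + 30 = 64
  {U, B} + {T, E, A, G}: 42 + 30 = 72
  … (31 splits in total)
Best: vehicle 1 O → U → O = 8; vehicle 2 O → E → T → B → A → G → O = 36; combined 44.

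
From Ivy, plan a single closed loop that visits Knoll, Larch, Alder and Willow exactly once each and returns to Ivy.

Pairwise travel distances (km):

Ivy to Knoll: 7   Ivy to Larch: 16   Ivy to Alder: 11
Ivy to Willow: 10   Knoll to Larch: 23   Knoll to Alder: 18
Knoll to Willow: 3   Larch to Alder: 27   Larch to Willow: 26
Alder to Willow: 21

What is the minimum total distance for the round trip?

There are 12 distinct closed tours to check (reversals are equivalent).
Ivy → Knoll → Larch → Alder → Willow → Ivy: 7+23+27+21+10 = 88
Ivy → Knoll → Larch → Willow → Alder → Ivy: 7+23+26+21+11 = 88
Ivy → Knoll → Alder → Larch → Willow → Ivy: 7+18+27+26+10 = 88
Ivy → Knoll → Alder → Willow → Larch → Ivy: 7+18+21+26+16 = 88
Ivy → Knoll → Willow → Larch → Alder → Ivy: 7+3+26+27+11 = 74
Ivy → Knoll → Willow → Alder → Larch → Ivy: 7+3+21+27+16 = 74
Ivy → Larch → Knoll → Alder → Willow → Ivy: 16+23+18+21+10 = 88
Ivy → Larch → Knoll → Willow → Alder → Ivy: 16+23+3+21+11 = 74
Ivy → Larch → Alder → Knoll → Willow → Ivy: 16+27+18+3+10 = 74
Ivy → Larch → Willow → Knoll → Alder → Ivy: 16+26+3+18+11 = 74
Ivy → Alder → Knoll → Larch → Willow → Ivy: 11+18+23+26+10 = 88
Ivy → Alder → Larch → Knoll → Willow → Ivy: 11+27+23+3+10 = 74
The minimum is 74.
One optimal route: Ivy → Knoll → Willow → Larch → Alder → Ivy (or its reverse).

Minimum total distance: 74 km.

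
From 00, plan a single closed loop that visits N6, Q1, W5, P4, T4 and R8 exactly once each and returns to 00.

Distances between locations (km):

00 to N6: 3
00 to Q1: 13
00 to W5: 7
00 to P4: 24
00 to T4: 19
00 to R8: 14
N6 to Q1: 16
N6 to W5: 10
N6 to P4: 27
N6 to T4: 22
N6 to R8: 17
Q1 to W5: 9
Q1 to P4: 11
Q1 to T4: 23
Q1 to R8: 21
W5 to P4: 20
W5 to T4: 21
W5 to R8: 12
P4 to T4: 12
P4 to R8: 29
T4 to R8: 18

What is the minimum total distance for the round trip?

Shortest round trip = 77 km.

There are 360 distinct closed tours to check (reversals are equivalent).
00-N6-Q1-W5-P4-T4-R8-00: 3+16+9+20+12+18+14 = 92
00-N6-Q1-W5-P4-R8-T4-00: 3+16+9+20+29+18+19 = 114
00-N6-Q1-W5-T4-P4-R8-00: 3+16+9+21+12+29+14 = 104
00-N6-Q1-W5-T4-R8-P4-00: 3+16+9+21+18+29+24 = 120
00-N6-Q1-W5-R8-P4-T4-00: 3+16+9+12+29+12+19 = 100
00-N6-Q1-W5-R8-T4-P4-00: 3+16+9+12+18+12+24 = 94
00-N6-Q1-P4-W5-T4-R8-00: 3+16+11+20+21+18+14 = 103
00-N6-Q1-P4-W5-R8-T4-00: 3+16+11+20+12+18+19 = 99
… (352 more)
00-N6-W5-Q1-P4-T4-R8-00: 3+10+9+11+12+18+14 = 77  ← best
The minimum is 77.
One optimal route: 00 → N6 → W5 → Q1 → P4 → T4 → R8 → 00 (or its reverse).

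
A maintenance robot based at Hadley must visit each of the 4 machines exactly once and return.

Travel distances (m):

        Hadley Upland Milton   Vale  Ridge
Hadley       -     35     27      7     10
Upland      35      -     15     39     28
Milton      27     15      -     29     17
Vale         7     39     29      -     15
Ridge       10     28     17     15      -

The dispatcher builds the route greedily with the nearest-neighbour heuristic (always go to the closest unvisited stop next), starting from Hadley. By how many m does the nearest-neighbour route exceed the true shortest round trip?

From Hadley: Vale=7, Ridge=10, Milton=27, Upland=35 → choose Vale (7).
From Vale: Ridge=15, Milton=29, Upland=39 → choose Ridge (15).
From Ridge: Milton=17, Upland=28 → choose Milton (17).
From Milton: Upland=15 → choose Upland (15).
NN route Hadley → Vale → Ridge → Milton → Upland → Hadley costs 89.
Optimal: Hadley → Vale → Upland → Milton → Ridge → Hadley costs 88 (by enumerating all 12 distinct tours).
Excess = 89 − 88 = 1.

Excess over optimum: 1 m.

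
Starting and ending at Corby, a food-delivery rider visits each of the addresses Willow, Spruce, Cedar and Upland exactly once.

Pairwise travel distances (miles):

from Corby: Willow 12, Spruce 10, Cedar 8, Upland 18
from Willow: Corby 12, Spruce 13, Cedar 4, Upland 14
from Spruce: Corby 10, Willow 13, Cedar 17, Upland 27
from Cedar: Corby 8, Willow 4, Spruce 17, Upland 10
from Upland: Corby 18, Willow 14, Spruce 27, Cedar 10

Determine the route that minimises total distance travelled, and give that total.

With 4 stops there are 4!/2 = 12 distinct round trips (a route and its reverse cost the same).
Corby→Willow→Spruce→Cedar→Upland→Corby: 12+13+17+10+18 = 70
Corby→Willow→Spruce→Upland→Cedar→Corby: 12+13+27+10+8 = 70
Corby→Willow→Cedar→Spruce→Upland→Corby: 12+4+17+27+18 = 78
Corby→Willow→Cedar→Upland→Spruce→Corby: 12+4+10+27+10 = 63
Corby→Willow→Upland→Spruce→Cedar→Corby: 12+14+27+17+8 = 78
Corby→Willow→Upland→Cedar→Spruce→Corby: 12+14+10+17+10 = 63
Corby→Spruce→Willow→Cedar→Upland→Corby: 10+13+4+10+18 = 55
Corby→Spruce→Willow→Upland→Cedar→Corby: 10+13+14+10+8 = 55
Corby→Spruce→Cedar→Willow→Upland→Corby: 10+17+4+14+18 = 63
Corby→Spruce→Upland→Willow→Cedar→Corby: 10+27+14+4+8 = 63
Corby→Cedar→Willow→Spruce→Upland→Corby: 8+4+13+27+18 = 70
Corby→Cedar→Spruce→Willow→Upland→Corby: 8+17+13+14+18 = 70
The minimum is 55.
One optimal route: Corby → Spruce → Willow → Cedar → Upland → Corby (or its reverse).

Shortest round trip = 55 miles.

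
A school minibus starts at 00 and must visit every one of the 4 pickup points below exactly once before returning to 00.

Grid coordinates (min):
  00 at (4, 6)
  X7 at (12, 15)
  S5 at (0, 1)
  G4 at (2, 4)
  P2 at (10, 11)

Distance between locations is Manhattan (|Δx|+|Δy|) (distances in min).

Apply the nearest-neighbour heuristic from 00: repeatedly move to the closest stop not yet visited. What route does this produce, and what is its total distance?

00 → [G4:4 / S5:9 / P2:11 / X7:17] → G4 (4)
G4 → [S5:5 / P2:15 / X7:21] → S5 (5)
S5 → [P2:20 / X7:26] → P2 (20)
P2 → [X7:6] → X7 (6)
Return X7→00: 17.
Total = 4 + 5 + 20 + 6 + 17 = 52.

52 min along 00 → G4 → S5 → P2 → X7 → 00.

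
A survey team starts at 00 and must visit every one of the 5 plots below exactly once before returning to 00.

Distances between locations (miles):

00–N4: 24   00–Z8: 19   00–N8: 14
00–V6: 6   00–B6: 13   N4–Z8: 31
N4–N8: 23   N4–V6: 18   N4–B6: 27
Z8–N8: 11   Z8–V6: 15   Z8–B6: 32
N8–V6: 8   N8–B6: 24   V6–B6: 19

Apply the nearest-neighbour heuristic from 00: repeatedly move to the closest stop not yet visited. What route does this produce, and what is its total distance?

96 miles along 00 → V6 → N8 → Z8 → N4 → B6 → 00.

From 00: distances to unvisited — V6=6, B6=13, N8=14, Z8=19, N4=24. Nearest is V6 (6).
From V6: distances to unvisited — N8=8, Z8=15, N4=18, B6=19. Nearest is N8 (8).
From N8: distances to unvisited — Z8=11, N4=23, B6=24. Nearest is Z8 (11).
From Z8: distances to unvisited — N4=31, B6=32. Nearest is N4 (31).
From N4: distances to unvisited — B6=27. Nearest is B6 (27).
Return B6→00: 13.
Total = 6 + 8 + 11 + 31 + 27 + 13 = 96.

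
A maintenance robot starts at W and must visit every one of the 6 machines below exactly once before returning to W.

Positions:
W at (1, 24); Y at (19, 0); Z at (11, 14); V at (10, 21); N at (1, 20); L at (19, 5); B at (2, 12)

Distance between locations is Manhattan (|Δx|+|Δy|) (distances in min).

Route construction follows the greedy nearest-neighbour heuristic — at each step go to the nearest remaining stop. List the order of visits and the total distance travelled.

Nearest-neighbour total = 104 min; route W → N → B → Z → V → L → Y → W.

W → [N:4 / V:12 / B:13 / Z:20 / L:37 / Y:42] → N (4)
N → [B:9 / V:10 / Z:16 / L:33 / Y:38] → B (9)
B → [Z:11 / V:17 / L:24 / Y:29] → Z (11)
Z → [V:8 / L:17 / Y:22] → V (8)
V → [L:25 / Y:30] → L (25)
L → [Y:5] → Y (5)
Return Y→W: 42.
Total = 4 + 9 + 11 + 8 + 25 + 5 + 42 = 104.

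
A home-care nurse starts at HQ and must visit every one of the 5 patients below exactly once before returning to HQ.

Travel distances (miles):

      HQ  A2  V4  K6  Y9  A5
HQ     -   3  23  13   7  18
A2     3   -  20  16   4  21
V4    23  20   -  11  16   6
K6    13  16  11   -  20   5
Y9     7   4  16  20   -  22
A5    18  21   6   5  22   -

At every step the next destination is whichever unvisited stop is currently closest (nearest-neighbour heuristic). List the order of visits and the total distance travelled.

47 miles along HQ → A2 → Y9 → V4 → A5 → K6 → HQ.

HQ → [A2:3 / Y9:7 / K6:13 / A5:18 / V4:23] → A2 (3)
A2 → [Y9:4 / K6:16 / V4:20 / A5:21] → Y9 (4)
Y9 → [V4:16 / K6:20 / A5:22] → V4 (16)
V4 → [A5:6 / K6:11] → A5 (6)
A5 → [K6:5] → K6 (5)
Return K6→HQ: 13.
Total = 3 + 4 + 16 + 6 + 5 + 13 = 47.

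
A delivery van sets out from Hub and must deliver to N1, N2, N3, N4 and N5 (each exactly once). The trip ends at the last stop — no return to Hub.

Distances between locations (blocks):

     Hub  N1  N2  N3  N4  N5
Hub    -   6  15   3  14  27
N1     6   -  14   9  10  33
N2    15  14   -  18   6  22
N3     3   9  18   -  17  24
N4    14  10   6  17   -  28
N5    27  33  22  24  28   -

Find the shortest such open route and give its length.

There are 5! = 120 possible orderings.
Hub → N1 → N2 → N3 → N4 → N5: 6+14+18+17+28 = 83
Hub → N1 → N2 → N3 → N5 → N4: 6+14+18+24+28 = 90
Hub → N1 → N2 → N4 → N3 → N5: 6+14+6+17+24 = 67
Hub → N1 → N2 → N4 → N5 → N3: 6+14+6+28+24 = 78
Hub → N1 → N2 → N5 → N3 → N4: 6+14+22+24+17 = 83
Hub → N1 → N2 → N5 → N4 → N3: 6+14+22+28+17 = 87
Hub → N1 → N3 → N2 → N4 → N5: 6+9+18+6+28 = 67
Hub → N1 → N3 → N2 → N5 → N4: 6+9+18+22+28 = 83
Hub → N1 → N3 → N4 → N2 → N5: 6+9+17+6+22 = 60
Hub → N1 → N3 → N4 → N5 → N2: 6+9+17+28+22 = 82
Hub → N1 → N3 → N5 → N2 → N4: 6+9+24+22+6 = 67
Hub → N1 → N3 → N5 → N4 → N2: 6+9+24+28+6 = 73
Hub → N1 → N4 → N2 → N3 → N5: 6+10+6+18+24 = 64
Hub → N1 → N4 → N2 → N5 → N3: 6+10+6+22+24 = 68
… (106 more)
Hub → N3 → N1 → N4 → N2 → N5: 3+9+10+6+22 = 50  ← best
The minimum is 50.
One shortest path: Hub → N3 → N1 → N4 → N2 → N5.

Shortest open route: 50 blocks.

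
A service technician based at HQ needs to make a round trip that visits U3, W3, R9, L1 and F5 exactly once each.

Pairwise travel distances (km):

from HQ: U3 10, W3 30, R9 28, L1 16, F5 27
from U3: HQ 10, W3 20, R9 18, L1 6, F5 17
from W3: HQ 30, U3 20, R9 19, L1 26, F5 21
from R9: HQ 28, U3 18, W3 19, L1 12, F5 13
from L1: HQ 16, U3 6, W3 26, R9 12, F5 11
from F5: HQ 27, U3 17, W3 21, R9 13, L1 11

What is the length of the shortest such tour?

Shortest round trip = 89 km.

With 5 stops there are 5!/2 = 60 distinct round trips (a route and its reverse cost the same).
HQ - U3 - W3 - R9 - L1 - F5 - HQ: 10+20+19+12+11+27 = 99
HQ - U3 - W3 - R9 - F5 - L1 - HQ: 10+20+19+13+11+16 = 89
HQ - U3 - W3 - L1 - R9 - F5 - HQ: 10+20+26+12+13+27 = 108
HQ - U3 - W3 - L1 - F5 - R9 - HQ: 10+20+26+11+13+28 = 108
HQ - U3 - W3 - F5 - R9 - L1 - HQ: 10+20+21+13+12+16 = 92
HQ - U3 - W3 - F5 - L1 - R9 - HQ: 10+20+21+11+12+28 = 102
HQ - U3 - R9 - W3 - L1 - F5 - HQ: 10+18+19+26+11+27 = 111
HQ - U3 - R9 - W3 - F5 - L1 - HQ: 10+18+19+21+11+16 = 95
HQ - U3 - R9 - L1 - W3 - F5 - HQ: 10+18+12+26+21+27 = 114
HQ - U3 - R9 - L1 - F5 - W3 - HQ: 10+18+12+11+21+30 = 102
HQ - U3 - R9 - F5 - W3 - L1 - HQ: 10+18+13+21+26+16 = 104
HQ - U3 - R9 - F5 - L1 - W3 - HQ: 10+18+13+11+26+30 = 108
HQ - U3 - L1 - W3 - R9 - F5 - HQ: 10+6+26+19+13+27 = 101
HQ - U3 - L1 - W3 - F5 - R9 - HQ: 10+6+26+21+13+28 = 104
… (46 more)
The minimum is 89.
One optimal route: HQ → U3 → W3 → R9 → F5 → L1 → HQ (or its reverse).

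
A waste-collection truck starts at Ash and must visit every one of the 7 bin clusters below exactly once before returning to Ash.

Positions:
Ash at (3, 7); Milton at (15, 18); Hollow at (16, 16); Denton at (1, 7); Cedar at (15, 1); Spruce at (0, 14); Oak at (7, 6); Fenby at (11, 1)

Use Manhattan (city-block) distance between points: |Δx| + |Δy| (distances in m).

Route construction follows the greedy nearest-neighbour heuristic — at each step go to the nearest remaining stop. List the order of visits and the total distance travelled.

Nearest-neighbour total = 70 m; route Ash → Denton → Oak → Fenby → Cedar → Hollow → Milton → Spruce → Ash.

At Ash the remaining stops are Denton 2, Oak 5, Spruce 10, Fenby 14, Cedar 18, Hollow 22, Milton 23; go to Denton.
At Denton the remaining stops are Oak 7, Spruce 8, Fenby 16, Cedar 20, Hollow 24, Milton 25; go to Oak.
At Oak the remaining stops are Fenby 9, Cedar 13, Spruce 15, Hollow 19, Milton 20; go to Fenby.
At Fenby the remaining stops are Cedar 4, Hollow 20, Milton 21, Spruce 24; go to Cedar.
At Cedar the remaining stops are Hollow 16, Milton 17, Spruce 28; go to Hollow.
At Hollow the remaining stops are Milton 3, Spruce 18; go to Milton.
At Milton the remaining stops are Spruce 19; go to Spruce.
Return Spruce→Ash: 10.
Total = 2 + 7 + 9 + 4 + 16 + 3 + 19 + 10 = 70.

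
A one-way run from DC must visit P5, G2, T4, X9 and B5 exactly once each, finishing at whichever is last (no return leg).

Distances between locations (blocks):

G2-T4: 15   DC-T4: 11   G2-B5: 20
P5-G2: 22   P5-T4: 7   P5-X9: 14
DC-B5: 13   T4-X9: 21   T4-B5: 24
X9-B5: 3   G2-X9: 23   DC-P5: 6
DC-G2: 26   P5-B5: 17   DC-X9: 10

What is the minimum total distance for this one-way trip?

There are 5! = 120 possible orderings.
DC→P5→G2→T4→X9→B5: 6+22+15+21+3 = 67
DC→P5→G2→T4→B5→X9: 6+22+15+24+3 = 70
DC→P5→G2→X9→T4→B5: 6+22+23+21+24 = 96
DC→P5→G2→X9→B5→T4: 6+22+23+3+24 = 78
DC→P5→G2→B5→T4→X9: 6+22+20+24+21 = 93
DC→P5→G2→B5→X9→T4: 6+22+20+3+21 = 72
DC→P5→T4→G2→X9→B5: 6+7+15+23+3 = 54
DC→P5→T4→G2→B5→X9: 6+7+15+20+3 = 51
DC→P5→T4→X9→G2→B5: 6+7+21+23+20 = 77
DC→P5→T4→X9→B5→G2: 6+7+21+3+20 = 57
DC→P5→T4→B5→G2→X9: 6+7+24+20+23 = 80
DC→P5→T4→B5→X9→G2: 6+7+24+3+23 = 63
DC→P5→X9→G2→T4→B5: 6+14+23+15+24 = 82
DC→P5→X9→G2→B5→T4: 6+14+23+20+24 = 87
… (106 more)
The minimum is 51.
One shortest path: DC → P5 → T4 → G2 → B5 → X9.

Shortest open route: 51 blocks.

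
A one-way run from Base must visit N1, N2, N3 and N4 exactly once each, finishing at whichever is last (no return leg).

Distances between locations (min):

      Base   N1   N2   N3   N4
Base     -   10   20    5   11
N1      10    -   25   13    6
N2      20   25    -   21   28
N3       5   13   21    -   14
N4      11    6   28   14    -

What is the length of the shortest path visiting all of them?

50 min — the minimum one-way total.

There are 4! = 24 possible orderings.
Base - N1 - N2 - N3 - N4: 10+25+21+14 = 70
Base - N1 - N2 - N4 - N3: 10+25+28+14 = 77
Base - N1 - N3 - N2 - N4: 10+13+21+28 = 72
Base - N1 - N3 - N4 - N2: 10+13+14+28 = 65
Base - N1 - N4 - N2 - N3: 10+6+28+21 = 65
Base - N1 - N4 - N3 - N2: 10+6+14+21 = 51
Base - N2 - N1 - N3 - N4: 20+25+13+14 = 72
Base - N2 - N1 - N4 - N3: 20+25+6+14 = 65
Base - N2 - N3 - N1 - N4: 20+21+13+6 = 60
Base - N2 - N3 - N4 - N1: 20+21+14+6 = 61
Base - N2 - N4 - N1 - N3: 20+28+6+13 = 67
Base - N2 - N4 - N3 - N1: 20+28+14+13 = 75
Base - N3 - N1 - N2 - N4: 5+13+25+28 = 71
Base - N3 - N1 - N4 - N2: 5+13+6+28 = 52
… (10 more)
Base - N3 - N4 - N1 - N2: 5+14+6+25 = 50  ← best
The minimum is 50.
One shortest path: Base → N3 → N4 → N1 → N2.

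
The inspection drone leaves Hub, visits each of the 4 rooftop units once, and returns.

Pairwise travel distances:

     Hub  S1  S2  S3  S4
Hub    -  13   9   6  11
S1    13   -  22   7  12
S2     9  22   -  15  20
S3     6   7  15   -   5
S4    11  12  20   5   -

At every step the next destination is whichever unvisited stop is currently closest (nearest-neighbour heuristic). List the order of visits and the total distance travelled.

Hub → [S3:6 / S2:9 / S4:11 / S1:13] → S3 (6)
S3 → [S4:5 / S1:7 / S2:15] → S4 (5)
S4 → [S1:12 / S2:20] → S1 (12)
S1 → [S2:22] → S2 (22)
Return S2→Hub: 9.
Total = 6 + 5 + 12 + 22 + 9 = 54.

Total distance 54 via the nearest-neighbour route Hub → S3 → S4 → S1 → S2 → Hub.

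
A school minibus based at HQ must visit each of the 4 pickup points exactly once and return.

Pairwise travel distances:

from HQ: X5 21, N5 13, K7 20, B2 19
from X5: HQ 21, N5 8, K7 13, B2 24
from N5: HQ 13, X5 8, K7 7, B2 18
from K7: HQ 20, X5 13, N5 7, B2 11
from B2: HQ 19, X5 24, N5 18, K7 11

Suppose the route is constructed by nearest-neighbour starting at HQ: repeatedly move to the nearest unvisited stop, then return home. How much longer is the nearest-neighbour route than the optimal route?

12 longer than the optimal tour.

From HQ: N5=13, B2=19, K7=20, X5=21 → choose N5 (13).
From N5: K7=7, X5=8, B2=18 → choose K7 (7).
From K7: B2=11, X5=13 → choose B2 (11).
From B2: X5=24 → choose X5 (24).
NN route HQ → N5 → K7 → B2 → X5 → HQ costs 76.
Optimal: HQ → N5 → X5 → K7 → B2 → HQ costs 64 (by enumerating all 12 distinct tours).
Excess = 76 − 64 = 12.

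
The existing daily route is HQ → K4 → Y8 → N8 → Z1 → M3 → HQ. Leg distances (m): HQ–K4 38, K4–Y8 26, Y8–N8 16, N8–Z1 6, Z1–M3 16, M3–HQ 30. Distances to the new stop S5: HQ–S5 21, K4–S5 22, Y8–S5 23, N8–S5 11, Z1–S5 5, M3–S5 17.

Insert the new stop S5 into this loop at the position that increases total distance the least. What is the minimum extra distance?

Insertion cost between consecutive stops i–j is d(i,S5) + d(S5,j) − d(i,j):
  between HQ and K4: 21 + 22 − 38 = 5
  between K4 and Y8: 22 + 23 − 26 = 19
  between Y8 and N8: 23 + 11 − 16 = 18
  between N8 and Z1: 11 + 5 − 6 = 10
  between Z1 and M3: 5 + 17 − 16 = 6
  between M3 and HQ: 17 + 21 − 30 = 8
Cheapest insertion is between HQ and K4, adding 5.
New total = 132 + 5 = 137.

Adding 5 m by placing S5 on the HQ–K4 leg.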